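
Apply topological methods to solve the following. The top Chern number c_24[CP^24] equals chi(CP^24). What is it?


For any closed oriented manifold, <e(TM),[M]> = chi(M).
chi(CP^24) = 24+1 = 25

25


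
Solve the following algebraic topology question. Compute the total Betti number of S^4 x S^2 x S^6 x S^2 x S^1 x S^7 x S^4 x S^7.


Total Betti number is multiplicative under products.
Each S^d (d>=1) has total Betti number 2.
There are 8 sphere factors.
Total = 2^8 = 256

256


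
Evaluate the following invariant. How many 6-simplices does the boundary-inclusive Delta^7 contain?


Delta^7 has 7+1 vertices. A 6-face is a choice of 6+1 vertices.
f_6 = C(7+1, 6+1) = C(8,7) = 8

8


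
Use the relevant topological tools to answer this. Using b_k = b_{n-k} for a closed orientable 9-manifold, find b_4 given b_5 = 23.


Poincare duality for closed orientable n-manifolds: b_k = b_{n-k}.
Here n = 9, so b_4 = b_5 = 23

23


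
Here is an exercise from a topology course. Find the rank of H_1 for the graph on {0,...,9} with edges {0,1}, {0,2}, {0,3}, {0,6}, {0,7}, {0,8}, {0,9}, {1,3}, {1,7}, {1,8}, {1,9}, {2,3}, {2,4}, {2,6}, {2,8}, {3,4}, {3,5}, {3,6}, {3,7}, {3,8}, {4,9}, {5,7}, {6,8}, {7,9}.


b_1 = E - V + (number of components).
E = 24, V = 10, components = 1.
b_1 = 24 - 10 + 1 = 15

15


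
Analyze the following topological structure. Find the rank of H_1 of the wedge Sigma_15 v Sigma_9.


For a wedge: H_1(A v B) = H_1(A) + H_1(B).
b_1(Sigma_15) = 30, b_1(Sigma_9) = 18.
b_1 = 30 + 18 = 48

48


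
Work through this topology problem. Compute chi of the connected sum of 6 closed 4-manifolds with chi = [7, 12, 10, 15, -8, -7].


For n-manifolds: chi(A#B) = chi(A) + chi(B) - chi(S^4).
chi(S^4) = 1 + (-1)^4 = 2.
chi(#) = (sum chi_i) - (6-1)*chi(S^4) = 29 - 5*2 = 19

19


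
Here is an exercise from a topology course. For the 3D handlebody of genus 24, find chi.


A genus-g handlebody deformation retracts to a wedge of g circles.
chi(vee_g S^1) = 1 - g.
chi(H_24) = 1 - 24 = -23

-23


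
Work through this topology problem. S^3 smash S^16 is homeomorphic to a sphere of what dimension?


S^m ^ S^n = S^{m+n}.
k = 3 + 16 = 19

19


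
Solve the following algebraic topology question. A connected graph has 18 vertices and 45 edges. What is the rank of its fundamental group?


For a connected graph: rank(pi_1) = b_1 = E - V + 1 = 1 - chi.
chi = V - E = 18 - 45 = -27.
rank = 1 - (-27) = 45 - 18 + 1 = 28

28


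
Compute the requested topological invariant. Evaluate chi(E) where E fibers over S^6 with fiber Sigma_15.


chi(S^6) = 2 (n even), chi(Sigma_15) = 2 - 2*15 = -28.
chi(E) = 2 * (-28) = -56

-56


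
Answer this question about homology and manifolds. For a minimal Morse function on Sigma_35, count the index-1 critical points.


A perfect Morse function has m_k = b_k.
For Sigma_35: b_0=1, b_1=2g=70, b_2=1.
Saddles m_1 = 2g = 70

70


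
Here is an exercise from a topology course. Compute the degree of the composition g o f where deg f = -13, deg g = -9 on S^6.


Degree is multiplicative under composition: deg(g o f) = deg(g) * deg(f).
= -9 * -13 = 117

117


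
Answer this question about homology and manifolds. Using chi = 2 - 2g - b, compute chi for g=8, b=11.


For a compact orientable surface with genus g and b boundary components: chi = 2 - 2g - b.
chi = 2 - 2*8 - 11 = 2 - 16 - 11 = -25

-25


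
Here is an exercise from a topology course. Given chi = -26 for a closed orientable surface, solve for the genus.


chi = 2 - 2g for closed orientable surfaces.
-26 = 2 - 2g
2g = 2 - (-26) = 28
g = 14

14


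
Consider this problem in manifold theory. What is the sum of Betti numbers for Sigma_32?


For Sigma_32: b_0 = 1, b_1 = 2g = 64, b_2 = 1.
Total = 1 + 64 + 1 = 66

66


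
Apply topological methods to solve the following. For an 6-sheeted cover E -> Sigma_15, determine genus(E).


For an n-sheeted cover: chi(E) = n * chi(B).
chi(Sigma_15) = 2 - 2*15 = -28.
chi(E) = 6 * (-28) = -168.
genus(E) = (2 - chi(E))/2 = (2 - (-168))/2 = 170/2 = 85

85


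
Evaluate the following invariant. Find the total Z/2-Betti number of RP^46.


H^k(RP^46; Z/2) = Z/2 for each 0 <= k <= 46.
Total dimension = 46 + 1 = 47

47


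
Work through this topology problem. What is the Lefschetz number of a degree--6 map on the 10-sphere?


On S^10: L(f) = tr(f_0*) + (-1)^10 tr(f_10*) = 1 + (-1)^10 * deg(f).
L(f) = 1 + (-1)^10 * -6 = 1 + -6 = -5

-5


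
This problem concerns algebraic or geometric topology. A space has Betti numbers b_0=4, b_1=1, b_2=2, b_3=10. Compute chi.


chi = sum_k (-1)^k b_k.
= (4) + (-1) + (2) + (-10)
= -5

-5


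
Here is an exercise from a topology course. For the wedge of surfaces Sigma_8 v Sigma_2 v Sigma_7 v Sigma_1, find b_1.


For a wedge X v Y: reduced H_k(X v Y) = H_k(X) + H_k(Y).
Each Sigma_g contributes b_1 = 2g.
b_1 = 16 + 4 + 14 + 2 = 36

36


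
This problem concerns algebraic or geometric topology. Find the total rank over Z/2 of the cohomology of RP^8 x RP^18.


dim H^*(RP^n; Z/2) = n+1 (one Z/2 in each degree 0..n).
Total Betti number is multiplicative.
Total = (8+1) * (18+1) = 9 * 19 = 171

171


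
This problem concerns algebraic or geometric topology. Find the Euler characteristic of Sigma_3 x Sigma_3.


chi(Sigma_3) = 2 - 2*3 = -4
chi(Sigma_3) = 2 - 2*3 = -4
chi(product) = (-4) * (-4) = 16

16


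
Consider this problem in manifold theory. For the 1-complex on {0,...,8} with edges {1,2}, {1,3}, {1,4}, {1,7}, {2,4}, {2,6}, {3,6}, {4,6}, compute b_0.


Run DFS/union-find over 9 vertices.
V = 9, E = 8.
Number of components = 4

4


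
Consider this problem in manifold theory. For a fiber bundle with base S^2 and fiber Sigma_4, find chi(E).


chi(S^2) = 2 (n even), chi(Sigma_4) = 2 - 2*4 = -6.
chi(E) = 2 * (-6) = -12

-12


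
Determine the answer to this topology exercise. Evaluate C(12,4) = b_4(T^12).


By the Kunneth formula, b_k(T^n) = C(n,k).
b_4(T^12) = C(12,4).
C(12,4) = 12!/(4!*8!) = 495

495


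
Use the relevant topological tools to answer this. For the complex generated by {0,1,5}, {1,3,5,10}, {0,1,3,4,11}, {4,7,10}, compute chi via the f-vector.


Enumerate all faces; f-vector: f_0=8, f_1=19, f_2=16, f_3=6, f_4=1.
chi = sum (-1)^k f_k = 0

0


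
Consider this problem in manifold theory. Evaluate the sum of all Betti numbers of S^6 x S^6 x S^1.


Total Betti number is multiplicative under products.
Each S^d (d>=1) has total Betti number 2.
There are 3 sphere factors.
Total = 2^3 = 8

8


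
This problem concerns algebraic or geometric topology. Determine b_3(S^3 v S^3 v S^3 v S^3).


For a wedge of spheres, H_k (k>0) is free on one generator per sphere of dimension k.
Spheres of dimension 3: count = 4.
b_3 = 4

4


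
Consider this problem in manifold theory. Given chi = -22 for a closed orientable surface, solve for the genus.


chi = 2 - 2g for closed orientable surfaces.
-22 = 2 - 2g
2g = 2 - (-22) = 24
g = 12

12


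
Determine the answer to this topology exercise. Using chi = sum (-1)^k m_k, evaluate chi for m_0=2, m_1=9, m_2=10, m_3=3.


Morse theory: chi(M) = sum_k (-1)^k m_k where m_k = #(index-k critical points).
= (2) + (-9) + (10) + (-3) = 0

0


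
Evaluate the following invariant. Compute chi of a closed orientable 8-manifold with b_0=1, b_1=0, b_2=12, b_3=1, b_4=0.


By Poincare duality b_k = b_{8-k}, so full Betti numbers: b_0=1, b_1=0, b_2=12, b_3=1, b_4=0, b_5=1, b_6=12, b_7=0, b_8=1.
chi = sum (-1)^k b_k = 24

24


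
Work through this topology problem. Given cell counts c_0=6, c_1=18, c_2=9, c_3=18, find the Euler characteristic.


chi = sum_k (-1)^k c_k.
= (-1)^0*6 + (-1)^1*18 + (-1)^2*9 + (-1)^3*18
= (6) + (-18) + (9) + (-18)
= -21

-21


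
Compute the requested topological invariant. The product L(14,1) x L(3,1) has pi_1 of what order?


pi_1(X x Y) = pi_1(X) x pi_1(Y).
pi_1(L(14,1)) = Z/14, pi_1(L(3,1)) = Z/3.
|Z/14 x Z/3| = 14 * 3 = 42

42


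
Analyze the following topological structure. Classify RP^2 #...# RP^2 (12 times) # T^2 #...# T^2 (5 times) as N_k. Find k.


Since a >= 1, the sum is non-orientable; each T^2 can be replaced by RP^2 # RP^2 (since T^2#RP^2 = 3RP^2).
Total crosscaps k = 12 + 2*5 = 22.
Check via chi: chi = 12*1 + 5*0 - (12+5-1)*2 = -20 = 2 - k = -20. Consistent.

22


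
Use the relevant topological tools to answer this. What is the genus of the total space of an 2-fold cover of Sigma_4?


For an n-sheeted cover: chi(E) = n * chi(B).
chi(Sigma_4) = 2 - 2*4 = -6.
chi(E) = 2 * (-6) = -12.
genus(E) = (2 - chi(E))/2 = (2 - (-12))/2 = 14/2 = 7

7


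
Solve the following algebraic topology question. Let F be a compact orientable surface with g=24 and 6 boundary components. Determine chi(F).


For a compact orientable surface with genus g and b boundary components: chi = 2 - 2g - b.
chi = 2 - 2*24 - 6 = 2 - 48 - 6 = -52

-52


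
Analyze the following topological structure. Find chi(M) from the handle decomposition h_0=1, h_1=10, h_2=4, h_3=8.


Handles of index k contribute (-1)^k to chi (same as CW cells).
chi = (1) + (-10) + (4) + (-8) = -13

-13


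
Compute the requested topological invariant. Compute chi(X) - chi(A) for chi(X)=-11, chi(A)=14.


Relative Euler characteristic: chi(X, A) = chi(X) - chi(A).
= -11 - (14) = -25

-25


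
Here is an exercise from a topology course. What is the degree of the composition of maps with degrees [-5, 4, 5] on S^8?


Degree is multiplicative: deg(composition) = product of degrees.
= (-5) * (4) * (5) = -100

-100


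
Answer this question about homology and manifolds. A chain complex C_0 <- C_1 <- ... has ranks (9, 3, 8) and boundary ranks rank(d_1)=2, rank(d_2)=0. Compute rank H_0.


rank H_k = rank(ker d_k) - rank(im d_{k+1}).
rank(ker d_0) = rank(C_0) - rank(d_0) = 9 - 0 = 9.
rank(im d_{0+1}) = 2.
rank H_0 = 9 - 2 = 7

7


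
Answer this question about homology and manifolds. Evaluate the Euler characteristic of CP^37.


CP^37 has one cell in each even dimension 0, 2, ..., 2*37 (37+1 cells total).
All cells are even-dimensional, so chi = number of cells.
chi = 37 + 1 = 38

38


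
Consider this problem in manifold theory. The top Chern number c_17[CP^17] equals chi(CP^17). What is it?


For any closed oriented manifold, <e(TM),[M]> = chi(M).
chi(CP^17) = 17+1 = 18

18


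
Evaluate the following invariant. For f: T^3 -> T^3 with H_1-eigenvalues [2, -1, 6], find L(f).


For a torus self-map: L(f) = det(I - A) where A acts on H_1.
L(f) = (1-2) * (1--1) * (1-6) = -1 * 2 * -5 = 10

10


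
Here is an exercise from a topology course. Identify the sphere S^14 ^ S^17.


S^m ^ S^n = S^{m+n}.
k = 14 + 17 = 31

31


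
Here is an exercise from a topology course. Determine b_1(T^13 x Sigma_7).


pi_1(A x B) = pi_1(A) x pi_1(B); rank of abelianization = b_1.
b_1(T^13) = 13, b_1(Sigma_7) = 2*7 = 14.
b_1(product) = 13 + 14 = 27

27


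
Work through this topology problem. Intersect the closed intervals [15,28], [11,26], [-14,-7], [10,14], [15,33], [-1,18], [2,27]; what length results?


Intersection = [max(a_i), min(b_i)] = [15, -7].
Since 15 > -7, the intersection is empty.
Length = 0

0


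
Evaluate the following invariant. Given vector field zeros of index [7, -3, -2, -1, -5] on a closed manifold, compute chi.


Poincare-Hopf: chi(M) = sum of indices of zeros.
chi = (7) + (-3) + (-2) + (-1) + (-5) = -4

-4


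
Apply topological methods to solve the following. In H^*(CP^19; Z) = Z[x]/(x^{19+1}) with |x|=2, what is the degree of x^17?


|x| = 2 in H^*(CP^n).
|x^17| = 17 * |x| = 17 * 2 = 34

34


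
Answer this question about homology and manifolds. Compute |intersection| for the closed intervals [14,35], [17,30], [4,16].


Intersection = [max(a_i), min(b_i)] = [17, 16].
Since 17 > 16, the intersection is empty.
Length = 0

0


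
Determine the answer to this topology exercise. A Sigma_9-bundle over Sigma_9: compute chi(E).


For a fiber bundle F -> E -> B (with CW structure): chi(E) = chi(B) * chi(F).
chi(Sigma_9) = -16, chi(Sigma_9) = -16.
chi(E) = (-16) * (-16) = 256

256


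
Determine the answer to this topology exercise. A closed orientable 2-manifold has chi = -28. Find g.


chi = 2 - 2g for closed orientable surfaces.
-28 = 2 - 2g
2g = 2 - (-28) = 30
g = 15

15


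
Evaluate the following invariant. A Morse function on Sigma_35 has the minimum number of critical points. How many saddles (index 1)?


A perfect Morse function has m_k = b_k.
For Sigma_35: b_0=1, b_1=2g=70, b_2=1.
Saddles m_1 = 2g = 70

70


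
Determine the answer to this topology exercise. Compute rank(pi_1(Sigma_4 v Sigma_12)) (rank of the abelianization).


For a wedge: H_1(A v B) = H_1(A) + H_1(B).
b_1(Sigma_4) = 8, b_1(Sigma_12) = 24.
b_1 = 8 + 24 = 32

32


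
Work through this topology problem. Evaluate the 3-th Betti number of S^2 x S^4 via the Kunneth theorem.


Each S^d has Poincare polynomial 1 + t^d.
The product S^2 x S^4 has Poincare polynomial prod(1+t^d_i).
Expanding: b_0=1, b_2=1, b_4=1, b_6=1.
b_3 = 0

0


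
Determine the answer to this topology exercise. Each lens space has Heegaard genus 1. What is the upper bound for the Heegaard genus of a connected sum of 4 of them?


Heegaard genus satisfies g(A#B) <= g(A) + g(B).
Each lens space has g = 1.
Upper bound: 4 * 1 = 4

4


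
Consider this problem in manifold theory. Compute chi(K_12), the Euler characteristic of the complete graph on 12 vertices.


K_12: V = 12, E = C(12,2) = 66.
chi = V - E = 12 - 66 = -54

-54


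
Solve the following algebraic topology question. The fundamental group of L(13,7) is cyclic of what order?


pi_1(L(p,q)) = Z/pZ for any q coprime to p.
|pi_1(L(13,7))| = 13

13


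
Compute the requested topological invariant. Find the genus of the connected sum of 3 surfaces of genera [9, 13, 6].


Genus is additive under connected sum of orientable surfaces.
g = 9 + 13 + 6 = 28

28


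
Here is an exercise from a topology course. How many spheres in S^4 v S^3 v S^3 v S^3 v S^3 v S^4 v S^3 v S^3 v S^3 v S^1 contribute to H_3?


For a wedge of spheres, H_k (k>0) is free on one generator per sphere of dimension k.
Spheres of dimension 3: count = 7.
b_3 = 7

7


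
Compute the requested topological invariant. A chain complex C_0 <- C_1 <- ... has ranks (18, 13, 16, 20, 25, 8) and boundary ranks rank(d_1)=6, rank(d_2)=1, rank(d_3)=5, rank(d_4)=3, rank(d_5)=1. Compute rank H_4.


rank H_k = rank(ker d_k) - rank(im d_{k+1}).
rank(ker d_4) = rank(C_4) - rank(d_4) = 25 - 3 = 22.
rank(im d_{4+1}) = 1.
rank H_4 = 22 - 1 = 21

21


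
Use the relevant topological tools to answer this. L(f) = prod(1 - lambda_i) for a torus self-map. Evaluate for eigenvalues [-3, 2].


For a torus self-map: L(f) = det(I - A) where A acts on H_1.
L(f) = (1--3) * (1-2) = 4 * -1 = -4

-4


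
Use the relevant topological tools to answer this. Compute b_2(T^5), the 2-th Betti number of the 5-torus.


By the Kunneth formula, b_k(T^n) = C(n,k).
b_2(T^5) = C(5,2).
C(5,2) = 5!/(2!*3!) = 10

10


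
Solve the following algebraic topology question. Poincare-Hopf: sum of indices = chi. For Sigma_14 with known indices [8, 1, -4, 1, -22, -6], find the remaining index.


Poincare-Hopf: sum of indices = chi(M).
chi(Sigma_14) = 2 - 2*14 = -26.
Sum of known indices = -22.
x = chi - (sum known) = -26 - (-22) = -4

-4


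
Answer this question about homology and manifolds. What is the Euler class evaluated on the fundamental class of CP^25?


For any closed oriented manifold, <e(TM),[M]> = chi(M).
chi(CP^25) = 25+1 = 26

26


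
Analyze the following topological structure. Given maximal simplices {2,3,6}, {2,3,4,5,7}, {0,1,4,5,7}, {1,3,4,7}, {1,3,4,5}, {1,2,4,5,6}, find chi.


Enumerate all faces; f-vector: f_0=8, f_1=24, f_2=31, f_3=17, f_4=3.
chi = sum (-1)^k f_k = 1

1


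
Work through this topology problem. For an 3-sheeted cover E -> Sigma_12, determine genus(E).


For an n-sheeted cover: chi(E) = n * chi(B).
chi(Sigma_12) = 2 - 2*12 = -22.
chi(E) = 3 * (-22) = -66.
genus(E) = (2 - chi(E))/2 = (2 - (-66))/2 = 68/2 = 34

34


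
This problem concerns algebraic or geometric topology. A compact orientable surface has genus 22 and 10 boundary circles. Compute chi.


For a compact orientable surface with genus g and b boundary components: chi = 2 - 2g - b.
chi = 2 - 2*22 - 10 = 2 - 44 - 10 = -52

-52


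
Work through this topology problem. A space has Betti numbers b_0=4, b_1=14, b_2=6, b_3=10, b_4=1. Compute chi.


chi = sum_k (-1)^k b_k.
= (4) + (-14) + (6) + (-10) + (1)
= -13

-13


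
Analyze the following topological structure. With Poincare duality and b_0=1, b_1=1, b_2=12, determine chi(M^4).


By Poincare duality b_k = b_{4-k}, so full Betti numbers: b_0=1, b_1=1, b_2=12, b_3=1, b_4=1.
chi = sum (-1)^k b_k = 12

12


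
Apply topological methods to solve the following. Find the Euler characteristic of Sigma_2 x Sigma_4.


chi(Sigma_2) = 2 - 2*2 = -2
chi(Sigma_4) = 2 - 2*4 = -6
chi(product) = (-2) * (-6) = 12

12


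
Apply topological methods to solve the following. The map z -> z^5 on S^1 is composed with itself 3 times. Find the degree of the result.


deg(f) = 5. Degree is multiplicative: deg(f^3) = (deg f)^3.
deg(f^3) = (5)^3 = 125

125


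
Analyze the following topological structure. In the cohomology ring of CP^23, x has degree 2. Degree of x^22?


|x| = 2 in H^*(CP^n).
|x^22| = 22 * |x| = 22 * 2 = 44

44


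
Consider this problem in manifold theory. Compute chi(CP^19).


CP^19 has one cell in each even dimension 0, 2, ..., 2*19 (19+1 cells total).
All cells are even-dimensional, so chi = number of cells.
chi = 19 + 1 = 20

20


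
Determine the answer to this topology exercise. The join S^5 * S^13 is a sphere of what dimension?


Join of spheres: S^m * S^n = S^{m+n+1}.
dim = 5 + 13 + 1 = 19

19


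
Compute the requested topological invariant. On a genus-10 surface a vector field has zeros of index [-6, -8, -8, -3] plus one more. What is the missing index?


Poincare-Hopf: sum of indices = chi(M).
chi(Sigma_10) = 2 - 2*10 = -18.
Sum of known indices = -25.
x = chi - (sum known) = -18 - (-25) = 7

7


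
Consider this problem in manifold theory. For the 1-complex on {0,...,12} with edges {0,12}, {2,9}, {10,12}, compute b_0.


Run DFS/union-find over 13 vertices.
V = 13, E = 3.
Number of components = 10

10


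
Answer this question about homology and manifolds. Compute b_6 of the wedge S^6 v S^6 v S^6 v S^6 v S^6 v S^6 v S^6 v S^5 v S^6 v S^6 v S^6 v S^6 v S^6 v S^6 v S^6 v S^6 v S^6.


For a wedge of spheres, H_k (k>0) is free on one generator per sphere of dimension k.
Spheres of dimension 6: count = 16.
b_6 = 16

16


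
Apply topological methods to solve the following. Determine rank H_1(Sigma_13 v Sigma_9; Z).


For a wedge: H_1(A v B) = H_1(A) + H_1(B).
b_1(Sigma_13) = 26, b_1(Sigma_9) = 18.
b_1 = 26 + 18 = 44

44


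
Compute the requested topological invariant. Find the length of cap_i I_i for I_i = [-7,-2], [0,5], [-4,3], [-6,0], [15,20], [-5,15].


Intersection = [max(a_i), min(b_i)] = [15, -2].
Since 15 > -2, the intersection is empty.
Length = 0

0


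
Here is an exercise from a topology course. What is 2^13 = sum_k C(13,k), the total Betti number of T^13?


b_k(T^13) = C(13,k), so the sum over k is sum_k C(13,k) = 2^13.
Total = 2^13 = 8192

8192


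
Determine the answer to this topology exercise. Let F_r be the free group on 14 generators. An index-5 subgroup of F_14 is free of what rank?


Nielsen-Schreier: an index-n subgroup of F_r is free of rank 1 + n(r-1).
Equivalently: chi(cover) = n*chi(base); chi(vee_r S^1) = 1 - 14 = -13.
chi(E) = 5*(-13) = -65; rank = 1 - chi(E) = 1 - (-65) = 66.
rank = 1 + 5*(14-1) = 1 + 65 = 66

66


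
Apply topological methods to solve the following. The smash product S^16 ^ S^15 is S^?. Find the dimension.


S^m ^ S^n = S^{m+n}.
k = 16 + 15 = 31

31


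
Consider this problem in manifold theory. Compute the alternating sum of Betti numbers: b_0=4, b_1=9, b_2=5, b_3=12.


chi = sum_k (-1)^k b_k.
= (4) + (-9) + (5) + (-12)
= -12

-12


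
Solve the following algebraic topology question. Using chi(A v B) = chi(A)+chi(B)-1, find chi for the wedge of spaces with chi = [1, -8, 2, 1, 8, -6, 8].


chi(A v B) = chi(A) + chi(B) - 1 (one point identified).
For 7 spaces: chi = (sum chi_i) - (7 - 1).
sum = 6; chi = 6 - 6 = 0

0


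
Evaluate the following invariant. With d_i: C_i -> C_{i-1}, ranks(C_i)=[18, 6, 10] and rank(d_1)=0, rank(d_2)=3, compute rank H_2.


rank H_k = rank(ker d_k) - rank(im d_{k+1}).
rank(ker d_2) = rank(C_2) - rank(d_2) = 10 - 3 = 7.
rank(im d_{2+1}) = 0.
rank H_2 = 7 - 0 = 7

7


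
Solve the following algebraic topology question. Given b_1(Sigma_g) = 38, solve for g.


For a closed orientable surface: b_1 = 2g.
38 = 2g
g = 38 / 2 = 19

19


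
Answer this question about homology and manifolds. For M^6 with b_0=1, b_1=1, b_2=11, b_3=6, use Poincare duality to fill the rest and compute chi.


By Poincare duality b_k = b_{6-k}, so full Betti numbers: b_0=1, b_1=1, b_2=11, b_3=6, b_4=11, b_5=1, b_6=1.
chi = sum (-1)^k b_k = 16

16


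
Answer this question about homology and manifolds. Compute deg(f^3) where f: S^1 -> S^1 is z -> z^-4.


deg(f) = -4. Degree is multiplicative: deg(f^3) = (deg f)^3.
deg(f^3) = (-4)^3 = -64

-64


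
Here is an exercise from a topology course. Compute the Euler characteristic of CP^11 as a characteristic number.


For any closed oriented manifold, <e(TM),[M]> = chi(M).
chi(CP^11) = 11+1 = 12

12


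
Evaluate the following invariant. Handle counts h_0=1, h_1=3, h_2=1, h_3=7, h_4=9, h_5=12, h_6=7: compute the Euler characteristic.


Handles of index k contribute (-1)^k to chi (same as CW cells).
chi = (1) + (-3) + (1) + (-7) + (9) + (-12) + (7) = -4

-4


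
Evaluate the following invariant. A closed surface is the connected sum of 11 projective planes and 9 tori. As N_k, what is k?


Since a >= 1, the sum is non-orientable; each T^2 can be replaced by RP^2 # RP^2 (since T^2#RP^2 = 3RP^2).
Total crosscaps k = 11 + 2*9 = 29.
Check via chi: chi = 11*1 + 9*0 - (11+9-1)*2 = -27 = 2 - k = -27. Consistent.

29


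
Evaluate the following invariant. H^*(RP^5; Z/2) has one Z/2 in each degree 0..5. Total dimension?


H^k(RP^5; Z/2) = Z/2 for each 0 <= k <= 5.
Total dimension = 5 + 1 = 6

6


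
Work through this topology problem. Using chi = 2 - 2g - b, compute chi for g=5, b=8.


For a compact orientable surface with genus g and b boundary components: chi = 2 - 2g - b.
chi = 2 - 2*5 - 8 = 2 - 10 - 8 = -16

-16


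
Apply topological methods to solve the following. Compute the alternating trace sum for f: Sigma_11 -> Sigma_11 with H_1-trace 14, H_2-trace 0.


L(f) = tr(f_0*) - tr(f_1*) + tr(f_2*).
= 1 - (14) + (0)
= -13

-13


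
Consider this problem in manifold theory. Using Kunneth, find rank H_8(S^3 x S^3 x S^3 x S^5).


Each S^d has Poincare polynomial 1 + t^d.
The product S^3 x S^3 x S^3 x S^5 has Poincare polynomial prod(1+t^d_i).
Expanding: b_0=1, b_3=3, b_5=1, b_6=3, b_8=3, b_9=1, b_11=3, b_14=1.
b_8 = 3

3


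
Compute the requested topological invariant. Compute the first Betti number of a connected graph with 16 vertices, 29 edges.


For a connected graph: rank(pi_1) = b_1 = E - V + 1 = 1 - chi.
chi = V - E = 16 - 29 = -13.
rank = 1 - (-13) = 29 - 16 + 1 = 14

14


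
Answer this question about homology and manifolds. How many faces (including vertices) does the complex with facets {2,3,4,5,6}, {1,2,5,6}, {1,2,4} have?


Each maximal simplex on m vertices has 2^m - 1 nonempty faces.
Take the union (dedupe shared faces).
Total distinct faces = 41

41


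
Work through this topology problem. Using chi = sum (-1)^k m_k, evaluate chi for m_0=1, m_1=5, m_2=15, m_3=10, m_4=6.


Morse theory: chi(M) = sum_k (-1)^k m_k where m_k = #(index-k critical points).
= (1) + (-5) + (15) + (-10) + (6) = 7

7


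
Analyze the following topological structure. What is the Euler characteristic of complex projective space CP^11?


CP^11 has one cell in each even dimension 0, 2, ..., 2*11 (11+1 cells total).
All cells are even-dimensional, so chi = number of cells.
chi = 11 + 1 = 12

12


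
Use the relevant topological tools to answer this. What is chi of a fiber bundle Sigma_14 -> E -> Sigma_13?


For a fiber bundle F -> E -> B (with CW structure): chi(E) = chi(B) * chi(F).
chi(Sigma_13) = -24, chi(Sigma_14) = -26.
chi(E) = (-24) * (-26) = 624

624


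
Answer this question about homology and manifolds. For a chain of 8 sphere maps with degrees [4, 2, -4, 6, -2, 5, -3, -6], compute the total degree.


Degree is multiplicative: deg(composition) = product of degrees.
= (4) * (2) * (-4) * (6) * (-2) * (5) * (-3) * (-6) = 34560

34560


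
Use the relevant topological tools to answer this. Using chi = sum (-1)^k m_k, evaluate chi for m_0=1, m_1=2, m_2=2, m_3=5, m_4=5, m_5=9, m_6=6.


Morse theory: chi(M) = sum_k (-1)^k m_k where m_k = #(index-k critical points).
= (1) + (-2) + (2) + (-5) + (5) + (-9) + (6) = -2

-2


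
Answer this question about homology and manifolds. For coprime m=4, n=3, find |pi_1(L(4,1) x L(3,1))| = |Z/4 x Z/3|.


pi_1(X x Y) = pi_1(X) x pi_1(Y).
pi_1(L(4,1)) = Z/4, pi_1(L(3,1)) = Z/3.
|Z/4 x Z/3| = 4 * 3 = 12

12


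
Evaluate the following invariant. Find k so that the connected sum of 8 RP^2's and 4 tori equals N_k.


Since a >= 1, the sum is non-orientable; each T^2 can be replaced by RP^2 # RP^2 (since T^2#RP^2 = 3RP^2).
Total crosscaps k = 8 + 2*4 = 16.
Check via chi: chi = 8*1 + 4*0 - (8+4-1)*2 = -14 = 2 - k = -14. Consistent.

16


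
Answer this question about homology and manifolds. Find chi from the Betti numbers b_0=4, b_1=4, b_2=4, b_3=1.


chi = sum_k (-1)^k b_k.
= (4) + (-4) + (4) + (-1)
= 3

3


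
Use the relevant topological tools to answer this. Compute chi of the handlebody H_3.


A genus-g handlebody deformation retracts to a wedge of g circles.
chi(vee_g S^1) = 1 - g.
chi(H_3) = 1 - 3 = -2

-2


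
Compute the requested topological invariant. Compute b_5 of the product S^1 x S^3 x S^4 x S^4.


Each S^d has Poincare polynomial 1 + t^d.
The product S^1 x S^3 x S^4 x S^4 has Poincare polynomial prod(1+t^d_i).
Expanding: b_0=1, b_1=1, b_3=1, b_4=3, b_5=2, b_7=2, b_8=3, b_9=1, b_11=1, b_12=1.
b_5 = 2

2


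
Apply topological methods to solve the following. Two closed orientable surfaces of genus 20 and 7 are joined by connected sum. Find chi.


chi(Sigma_20) = 2 - 2*20 = -38
chi(Sigma_7) = 2 - 2*7 = -12
For surfaces: chi(A#B) = chi(A) + chi(B) - 2.
chi = -38 + -12 - 2 = -52

-52


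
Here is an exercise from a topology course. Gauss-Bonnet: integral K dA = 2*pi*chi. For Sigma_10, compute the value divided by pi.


Gauss-Bonnet: integral K dA = 2*pi*chi(M).
chi(Sigma_10) = 2 - 2*10 = -18.
(integral K dA)/pi = 2*chi = 2*(-18) = -36

-36


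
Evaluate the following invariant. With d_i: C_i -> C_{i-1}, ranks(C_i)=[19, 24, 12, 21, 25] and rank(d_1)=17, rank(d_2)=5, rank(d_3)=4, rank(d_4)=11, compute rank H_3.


rank H_k = rank(ker d_k) - rank(im d_{k+1}).
rank(ker d_3) = rank(C_3) - rank(d_3) = 21 - 4 = 17.
rank(im d_{3+1}) = 11.
rank H_3 = 17 - 11 = 6

6


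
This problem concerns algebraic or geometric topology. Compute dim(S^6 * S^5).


Join of spheres: S^m * S^n = S^{m+n+1}.
dim = 6 + 5 + 1 = 12

12


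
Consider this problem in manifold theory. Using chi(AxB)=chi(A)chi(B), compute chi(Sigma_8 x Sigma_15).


chi(Sigma_8) = 2 - 2*8 = -14
chi(Sigma_15) = 2 - 2*15 = -28
chi(product) = (-14) * (-28) = 392

392


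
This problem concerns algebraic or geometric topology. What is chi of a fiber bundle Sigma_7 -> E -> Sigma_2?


For a fiber bundle F -> E -> B (with CW structure): chi(E) = chi(B) * chi(F).
chi(Sigma_2) = -2, chi(Sigma_7) = -12.
chi(E) = (-2) * (-12) = 24

24


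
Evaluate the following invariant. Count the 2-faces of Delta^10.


Delta^10 has 10+1 vertices. A 2-face is a choice of 2+1 vertices.
f_2 = C(10+1, 2+1) = C(11,3) = 165

165


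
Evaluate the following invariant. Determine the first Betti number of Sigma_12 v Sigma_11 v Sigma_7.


For a wedge X v Y: reduced H_k(X v Y) = H_k(X) + H_k(Y).
Each Sigma_g contributes b_1 = 2g.
b_1 = 24 + 22 + 14 = 60

60


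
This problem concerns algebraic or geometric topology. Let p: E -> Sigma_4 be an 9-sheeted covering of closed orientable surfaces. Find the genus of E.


For an n-sheeted cover: chi(E) = n * chi(B).
chi(Sigma_4) = 2 - 2*4 = -6.
chi(E) = 9 * (-6) = -54.
genus(E) = (2 - chi(E))/2 = (2 - (-54))/2 = 56/2 = 28

28


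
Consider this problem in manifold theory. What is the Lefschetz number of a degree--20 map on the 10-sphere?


On S^10: L(f) = tr(f_0*) + (-1)^10 tr(f_10*) = 1 + (-1)^10 * deg(f).
L(f) = 1 + (-1)^10 * -20 = 1 + -20 = -19

-19


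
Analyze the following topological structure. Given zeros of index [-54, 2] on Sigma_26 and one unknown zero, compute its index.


Poincare-Hopf: sum of indices = chi(M).
chi(Sigma_26) = 2 - 2*26 = -50.
Sum of known indices = -52.
x = chi - (sum known) = -50 - (-52) = 2

2


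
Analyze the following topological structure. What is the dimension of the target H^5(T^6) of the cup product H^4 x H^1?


Cup product: H^p x H^q -> H^{p+q}; here p+q = 4+1 = 5.
rank H^k(T^n) = C(n,k).
C(6,5) = 6

6


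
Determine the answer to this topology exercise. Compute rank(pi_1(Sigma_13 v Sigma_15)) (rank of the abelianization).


For a wedge: H_1(A v B) = H_1(A) + H_1(B).
b_1(Sigma_13) = 26, b_1(Sigma_15) = 30.
b_1 = 26 + 30 = 56

56


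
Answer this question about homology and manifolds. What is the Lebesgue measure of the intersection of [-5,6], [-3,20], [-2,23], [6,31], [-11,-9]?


Intersection = [max(a_i), min(b_i)] = [6, -9].
Since 6 > -9, the intersection is empty.
Length = 0

0


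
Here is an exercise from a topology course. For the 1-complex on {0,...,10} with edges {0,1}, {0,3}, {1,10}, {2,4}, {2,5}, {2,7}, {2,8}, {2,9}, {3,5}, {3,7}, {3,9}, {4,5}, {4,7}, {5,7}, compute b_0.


Run DFS/union-find over 11 vertices.
V = 11, E = 14.
Number of components = 2

2


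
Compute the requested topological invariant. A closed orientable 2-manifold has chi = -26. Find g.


chi = 2 - 2g for closed orientable surfaces.
-26 = 2 - 2g
2g = 2 - (-26) = 28
g = 14

14


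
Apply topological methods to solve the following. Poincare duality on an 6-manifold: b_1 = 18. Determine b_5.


Poincare duality for closed orientable n-manifolds: b_k = b_{n-k}.
Here n = 6, so b_5 = b_1 = 18

18


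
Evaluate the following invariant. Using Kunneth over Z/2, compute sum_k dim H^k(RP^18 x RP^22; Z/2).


dim H^*(RP^n; Z/2) = n+1 (one Z/2 in each degree 0..n).
Total Betti number is multiplicative.
Total = (18+1) * (22+1) = 19 * 23 = 437

437


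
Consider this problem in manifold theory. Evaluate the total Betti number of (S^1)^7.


b_k(T^7) = C(7,k), so the sum over k is sum_k C(7,k) = 2^7.
Total = 2^7 = 128

128


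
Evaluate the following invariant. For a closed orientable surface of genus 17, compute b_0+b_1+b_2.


For Sigma_17: b_0 = 1, b_1 = 2g = 34, b_2 = 1.
Total = 1 + 34 + 1 = 36

36


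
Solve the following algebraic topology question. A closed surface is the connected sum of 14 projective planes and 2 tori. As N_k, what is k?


Since a >= 1, the sum is non-orientable; each T^2 can be replaced by RP^2 # RP^2 (since T^2#RP^2 = 3RP^2).
Total crosscaps k = 14 + 2*2 = 18.
Check via chi: chi = 14*1 + 2*0 - (14+2-1)*2 = -16 = 2 - k = -16. Consistent.

18


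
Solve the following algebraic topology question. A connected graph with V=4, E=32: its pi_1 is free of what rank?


For a connected graph: rank(pi_1) = b_1 = E - V + 1 = 1 - chi.
chi = V - E = 4 - 32 = -28.
rank = 1 - (-28) = 32 - 4 + 1 = 29

29


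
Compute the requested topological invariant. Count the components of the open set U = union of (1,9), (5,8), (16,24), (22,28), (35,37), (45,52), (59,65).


Sort and merge overlapping open intervals.
Merged: (1,9), (16,28), (35,37), (45,52), (59,65).
Number of components = 5

5


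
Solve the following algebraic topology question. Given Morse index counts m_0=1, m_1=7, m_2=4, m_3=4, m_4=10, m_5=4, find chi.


Morse theory: chi(M) = sum_k (-1)^k m_k where m_k = #(index-k critical points).
= (1) + (-7) + (4) + (-4) + (10) + (-4) = 0

0


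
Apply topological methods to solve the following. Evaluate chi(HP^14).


HP^14 has one cell in each dimension 0, 4, ..., 4*14 (14+1 cells, all even-dim).
chi = 14 + 1 = 15

15


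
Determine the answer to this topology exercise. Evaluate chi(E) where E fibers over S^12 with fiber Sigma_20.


chi(S^12) = 2 (n even), chi(Sigma_20) = 2 - 2*20 = -38.
chi(E) = 2 * (-38) = -76

-76


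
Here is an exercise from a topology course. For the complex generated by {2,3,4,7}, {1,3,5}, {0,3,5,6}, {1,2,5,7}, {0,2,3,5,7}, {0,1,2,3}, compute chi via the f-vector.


Enumerate all faces; f-vector: f_0=8, f_1=21, f_2=23, f_3=9, f_4=1.
chi = sum (-1)^k f_k = 2

2


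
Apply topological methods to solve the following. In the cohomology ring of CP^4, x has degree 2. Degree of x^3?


|x| = 2 in H^*(CP^n).
|x^3| = 3 * |x| = 3 * 2 = 6

6


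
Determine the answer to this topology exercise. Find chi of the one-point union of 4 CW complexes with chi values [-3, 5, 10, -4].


chi(A v B) = chi(A) + chi(B) - 1 (one point identified).
For 4 spaces: chi = (sum chi_i) - (4 - 1).
sum = 8; chi = 8 - 3 = 5

5


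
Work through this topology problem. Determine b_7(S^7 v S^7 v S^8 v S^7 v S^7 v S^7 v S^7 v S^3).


For a wedge of spheres, H_k (k>0) is free on one generator per sphere of dimension k.
Spheres of dimension 7: count = 6.
b_7 = 6

6


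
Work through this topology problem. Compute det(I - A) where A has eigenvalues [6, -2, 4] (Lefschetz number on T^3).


For a torus self-map: L(f) = det(I - A) where A acts on H_1.
L(f) = (1-6) * (1--2) * (1-4) = -5 * 3 * -3 = 45

45


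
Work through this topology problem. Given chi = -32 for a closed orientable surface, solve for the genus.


chi = 2 - 2g for closed orientable surfaces.
-32 = 2 - 2g
2g = 2 - (-32) = 34
g = 17

17


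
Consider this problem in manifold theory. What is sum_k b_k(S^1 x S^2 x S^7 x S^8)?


Total Betti number is multiplicative under products.
Each S^d (d>=1) has total Betti number 2.
There are 4 sphere factors.
Total = 2^4 = 16

16


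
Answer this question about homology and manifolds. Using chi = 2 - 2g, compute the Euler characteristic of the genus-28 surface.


For a closed orientable surface of genus g: chi = 2 - 2g.
Here g = 28.
chi = 2 - 2*28 = 2 - 56 = -54

-54


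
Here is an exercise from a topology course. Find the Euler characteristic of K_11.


K_11: V = 11, E = C(11,2) = 55.
chi = V - E = 11 - 55 = -44

-44


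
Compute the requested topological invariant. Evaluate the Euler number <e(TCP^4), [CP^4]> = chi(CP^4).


For any closed oriented manifold, <e(TM),[M]> = chi(M).
chi(CP^4) = 4+1 = 5

5


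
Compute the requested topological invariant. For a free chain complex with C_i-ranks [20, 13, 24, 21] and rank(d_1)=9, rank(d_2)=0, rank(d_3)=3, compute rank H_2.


rank H_k = rank(ker d_k) - rank(im d_{k+1}).
rank(ker d_2) = rank(C_2) - rank(d_2) = 24 - 0 = 24.
rank(im d_{2+1}) = 3.
rank H_2 = 24 - 3 = 21

21


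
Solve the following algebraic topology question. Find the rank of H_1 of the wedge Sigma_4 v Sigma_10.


For a wedge: H_1(A v B) = H_1(A) + H_1(B).
b_1(Sigma_4) = 8, b_1(Sigma_10) = 20.
b_1 = 8 + 20 = 28

28


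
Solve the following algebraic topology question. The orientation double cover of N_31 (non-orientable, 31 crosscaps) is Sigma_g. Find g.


chi(N_31) = 2 - 31 = -29.
Double cover: chi(Sigma_g) = 2 * chi(N_31) = 2*(-29) = -58.
2 - 2g = -58, so g = (2 - (-58))/2 = 60/2 = 30

30


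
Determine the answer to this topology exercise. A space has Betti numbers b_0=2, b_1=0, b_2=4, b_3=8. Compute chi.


chi = sum_k (-1)^k b_k.
= (2) + (0) + (4) + (-8)
= -2

-2


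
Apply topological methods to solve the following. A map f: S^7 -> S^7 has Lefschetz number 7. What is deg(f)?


L(f) = 1 + (-1)^7 deg(f) on S^7.
7 = 1 + (-1)^7 * deg(f)
(-1)^7 * deg(f) = 6
deg(f) = -6

-6


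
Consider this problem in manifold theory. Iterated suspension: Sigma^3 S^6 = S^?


Each suspension raises dimension by 1: Sigma S^n = S^{n+1}.
Sigma^3 S^6 = S^{6+3} = S^9

9


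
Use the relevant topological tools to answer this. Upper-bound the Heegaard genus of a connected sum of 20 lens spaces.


Heegaard genus satisfies g(A#B) <= g(A) + g(B).
Each lens space has g = 1.
Upper bound: 20 * 1 = 20

20


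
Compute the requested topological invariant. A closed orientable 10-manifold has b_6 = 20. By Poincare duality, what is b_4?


Poincare duality for closed orientable n-manifolds: b_k = b_{n-k}.
Here n = 10, so b_4 = b_6 = 20

20


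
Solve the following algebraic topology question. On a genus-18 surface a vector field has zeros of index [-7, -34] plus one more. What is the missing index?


Poincare-Hopf: sum of indices = chi(M).
chi(Sigma_18) = 2 - 2*18 = -34.
Sum of known indices = -41.
x = chi - (sum known) = -34 - (-41) = 7

7


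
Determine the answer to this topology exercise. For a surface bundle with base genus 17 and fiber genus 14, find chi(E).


For a fiber bundle F -> E -> B (with CW structure): chi(E) = chi(B) * chi(F).
chi(Sigma_17) = -32, chi(Sigma_14) = -26.
chi(E) = (-32) * (-26) = 832

832


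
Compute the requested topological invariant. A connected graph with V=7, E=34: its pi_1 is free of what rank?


For a connected graph: rank(pi_1) = b_1 = E - V + 1 = 1 - chi.
chi = V - E = 7 - 34 = -27.
rank = 1 - (-27) = 34 - 7 + 1 = 28

28


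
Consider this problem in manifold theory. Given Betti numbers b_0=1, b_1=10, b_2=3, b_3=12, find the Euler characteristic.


chi = sum_k (-1)^k b_k.
= (1) + (-10) + (3) + (-12)
= -18

-18


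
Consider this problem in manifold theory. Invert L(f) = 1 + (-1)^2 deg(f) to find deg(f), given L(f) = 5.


L(f) = 1 + (-1)^2 deg(f) on S^2.
5 = 1 + (-1)^2 * deg(f)
(-1)^2 * deg(f) = 4
deg(f) = 4

4


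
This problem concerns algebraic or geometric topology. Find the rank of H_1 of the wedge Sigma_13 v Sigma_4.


For a wedge: H_1(A v B) = H_1(A) + H_1(B).
b_1(Sigma_13) = 26, b_1(Sigma_4) = 8.
b_1 = 26 + 8 = 34

34


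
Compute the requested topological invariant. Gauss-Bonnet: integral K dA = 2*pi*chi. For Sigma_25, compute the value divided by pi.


Gauss-Bonnet: integral K dA = 2*pi*chi(M).
chi(Sigma_25) = 2 - 2*25 = -48.
(integral K dA)/pi = 2*chi = 2*(-48) = -96

-96


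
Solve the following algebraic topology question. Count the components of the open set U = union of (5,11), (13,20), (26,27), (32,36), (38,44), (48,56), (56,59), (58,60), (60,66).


Sort and merge overlapping open intervals.
Merged: (5,11), (13,20), (26,27), (32,36), (38,44), (48,56), (56,60), (60,66).
Number of components = 8

8


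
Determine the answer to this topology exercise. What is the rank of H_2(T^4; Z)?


By the Kunneth formula, b_k(T^n) = C(n,k).
b_2(T^4) = C(4,2).
C(4,2) = 4!/(2!*2!) = 6

6


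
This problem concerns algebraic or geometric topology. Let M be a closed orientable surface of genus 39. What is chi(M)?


For a closed orientable surface of genus g: chi = 2 - 2g.
Here g = 39.
chi = 2 - 2*39 = 2 - 78 = -76

-76


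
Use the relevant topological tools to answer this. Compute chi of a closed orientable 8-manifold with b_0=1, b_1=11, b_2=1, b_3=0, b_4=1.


By Poincare duality b_k = b_{8-k}, so full Betti numbers: b_0=1, b_1=11, b_2=1, b_3=0, b_4=1, b_5=0, b_6=1, b_7=11, b_8=1.
chi = sum (-1)^k b_k = -17

-17
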